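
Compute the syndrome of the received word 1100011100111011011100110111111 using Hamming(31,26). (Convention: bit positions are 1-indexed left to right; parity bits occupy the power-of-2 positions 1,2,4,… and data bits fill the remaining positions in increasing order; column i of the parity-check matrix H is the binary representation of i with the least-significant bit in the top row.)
Syndrome s = H · r^T (mod 2), r = 1100011100111011011100110111111:
  s[0] = (1010101010101010101010101010101)·(1100011100111011011100110111111) mod 2 = 1+0+0+0+0+0+1+0+0+0+1+0+1+0+1+0+0+0+1+0+0+0+1+0+0+0+1+0+1+0+1 mod 2 = 0
  s[1] = (0110011001100110011001100110011)·(1100011100111011011100110111111) mod 2 = 0+1+0+0+0+1+1+0+0+0+1+0+0+0+1+0+0+1+1+0+0+0+1+0+0+1+1+0+0+1+1 mod 2 = 0
  s[2] = (0001111000011110000111100001111)·(1100011100111011011100110111111) mod 2 = 0+0+0+0+0+1+1+0+0+0+0+1+1+0+1+0+0+0+0+1+0+0+1+0+0+0+0+1+1+1+1 mod 2 = 1
  s[3] = (0000000111111110000000011111111)·(1100011100111011011100110111111) mod 2 = 0+0+0+0+0+0+0+1+0+0+1+1+1+0+1+0+0+0+0+0+0+0+0+1+0+1+1+1+1+1+1 mod 2 = 0
  s[4] = (0000000000000001111111111111111)·(1100011100111011011100110111111) mod 2 = 0+0+0+0+0+0+0+0+0+0+0+0+0+0+0+1+0+1+1+1+0+0+1+1+0+1+1+1+1+1+1 mod 2 = 0
Syndrome = 00100
Non-zero syndrome: error at position 4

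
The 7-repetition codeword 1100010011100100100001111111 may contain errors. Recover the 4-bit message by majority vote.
Split into 7-bit blocks and majority-vote each:
  block 1 = 1100010: 3 ones, 4 zeros → 0
  block 2 = 0111001: 4 ones, 3 zeros → 1
  block 3 = 0010000: 1 ones, 6 zeros → 0
  block 4 = 1111111: 7 ones, 0 zeros → 1
Decoded = 0101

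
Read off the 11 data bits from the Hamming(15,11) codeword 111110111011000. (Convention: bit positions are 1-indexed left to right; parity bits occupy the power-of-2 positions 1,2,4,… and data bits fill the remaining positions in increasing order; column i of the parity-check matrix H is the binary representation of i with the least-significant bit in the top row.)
Parity bits occupy power-of-2 positions; data bits are at positions {3,5,6,7,9,10,11,12,13,14,15} (1-indexed).
Extract: c[3]=1 c[5]=1 c[6]=0 c[7]=1 c[9]=1 c[10]=0 c[11]=1 c[12]=1 c[13]=0 c[14]=0 c[15]=0
Data = 11011011000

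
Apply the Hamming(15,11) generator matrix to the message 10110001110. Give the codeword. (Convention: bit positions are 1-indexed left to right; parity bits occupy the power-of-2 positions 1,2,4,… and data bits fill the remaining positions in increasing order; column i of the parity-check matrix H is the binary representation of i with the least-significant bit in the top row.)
Codeword c = d · G (mod 2), d = 10110001110:
  c[0] = d·G[:,0] = (10110001110)·(11011010101) mod 2 = 1+0+0+1+0+0+0+0+1+0+0 mod 2 = 1
  c[1] = d·G[:,1] = (10110001110)·(10110110011) mod 2 = 1+0+1+1+0+0+0+0+0+1+0 mod 2 = 0
  c[2] = d·G[:,2] = (10110001110)·(10000000000) mod 2 = 1+0+0+0+0+0+0+0+0+0+0 mod 2 = 1
  c[3] = d·G[:,3] = (10110001110)·(01110001111) mod 2 = 0+0+1+1+0+0+0+1+1+1+0 mod 2 = 1
  c[4] = d·G[:,4] = (10110001110)·(01000000000) mod 2 = 0+0+0+0+0+0+0+0+0+0+0 mod 2 = 0
  c[5] = d·G[:,5] = (10110001110)·(00100000000) mod 2 = 0+0+1+0+0+0+0+0+0+0+0 mod 2 = 1
  c[6] = d·G[:,6] = (10110001110)·(00010000000) mod 2 = 0+0+0+1+0+0+0+0+0+0+0 mod 2 = 1
  c[7] = d·G[:,7] = (10110001110)·(00001111111) mod 2 = 0+0+0+0+0+0+0+1+1+1+0 mod 2 = 1
  c[8] = d·G[:,8] = (10110001110)·(00001000000) mod 2 = 0+0+0+0+0+0+0+0+0+0+0 mod 2 = 0
  c[9] = d·G[:,9] = (10110001110)·(00000100000) mod 2 = 0+0+0+0+0+0+0+0+0+0+0 mod 2 = 0
  c[10] = d·G[:,10] = (10110001110)·(00000010000) mod 2 = 0+0+0+0+0+0+0+0+0+0+0 mod 2 = 0
  c[11] = d·G[:,11] = (10110001110)·(00000001000) mod 2 = 0+0+0+0+0+0+0+1+0+0+0 mod 2 = 1
  c[12] = d·G[:,12] = (10110001110)·(00000000100) mod 2 = 0+0+0+0+0+0+0+0+1+0+0 mod 2 = 1
  c[13] = d·G[:,13] = (10110001110)·(00000000010) mod 2 = 0+0+0+0+0+0+0+0+0+1+0 mod 2 = 1
  c[14] = d·G[:,14] = (10110001110)·(00000000001) mod 2 = 0+0+0+0+0+0+0+0+0+0+0 mod 2 = 0
Codeword = 101101110001110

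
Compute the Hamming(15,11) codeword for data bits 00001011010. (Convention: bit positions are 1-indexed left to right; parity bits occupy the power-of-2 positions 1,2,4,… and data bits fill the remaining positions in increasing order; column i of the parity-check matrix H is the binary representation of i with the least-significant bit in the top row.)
Codeword c = d · G (mod 2), d = 00001011010:
  c[0] = d·G[:,0] = (00001011010)·(11011010101) mod 2 = 0+0+0+0+1+0+1+0+0+0+0 mod 2 = 0
  c[1] = d·G[:,1] = (00001011010)·(10110110011) mod 2 = 0+0+0+0+0+0+1+0+0+1+0 mod 2 = 0
  c[2] = d·G[:,2] = (00001011010)·(10000000000) mod 2 = 0+0+0+0+0+0+0+0+0+0+0 mod 2 = 0
  c[3] = d·G[:,3] = (00001011010)·(01110001111) mod 2 = 0+0+0+0+0+0+0+1+0+1+0 mod 2 = 0
  c[4] = d·G[:,4] = (00001011010)·(01000000000) mod 2 = 0+0+0+0+0+0+0+0+0+0+0 mod 2 = 0
  c[5] = d·G[:,5] = (00001011010)·(00100000000) mod 2 = 0+0+0+0+0+0+0+0+0+0+0 mod 2 = 0
  c[6] = d·G[:,6] = (00001011010)·(00010000000) mod 2 = 0+0+0+0+0+0+0+0+0+0+0 mod 2 = 0
  c[7] = d·G[:,7] = (00001011010)·(00001111111) mod 2 = 0+0+0+0+1+0+1+1+0+1+0 mod 2 = 0
  c[8] = d·G[:,8] = (00001011010)·(00001000000) mod 2 = 0+0+0+0+1+0+0+0+0+0+0 mod 2 = 1
  c[9] = d·G[:,9] = (00001011010)·(00000100000) mod 2 = 0+0+0+0+0+0+0+0+0+0+0 mod 2 = 0
  c[10] = d·G[:,10] = (00001011010)·(00000010000) mod 2 = 0+0+0+0+0+0+1+0+0+0+0 mod 2 = 1
  c[11] = d·G[:,11] = (00001011010)·(00000001000) mod 2 = 0+0+0+0+0+0+0+1+0+0+0 mod 2 = 1
  c[12] = d·G[:,12] = (00001011010)·(00000000100) mod 2 = 0+0+0+0+0+0+0+0+0+0+0 mod 2 = 0
  c[13] = d·G[:,13] = (00001011010)·(00000000010) mod 2 = 0+0+0+0+0+0+0+0+0+1+0 mod 2 = 1
  c[14] = d·G[:,14] = (00001011010)·(00000000001) mod 2 = 0+0+0+0+0+0+0+0+0+0+0 mod 2 = 0
Codeword = 000000001011010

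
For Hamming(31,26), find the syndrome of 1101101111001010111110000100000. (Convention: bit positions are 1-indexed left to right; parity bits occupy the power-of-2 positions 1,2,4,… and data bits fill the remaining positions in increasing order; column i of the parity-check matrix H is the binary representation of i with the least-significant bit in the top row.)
Syndrome s = H · r^T (mod 2), r = 1101101111001010111110000100000:
  s[0] = (1010101010101010101010101010101)·(1101101111001010111110000100000) mod 2 = 1+0+0+0+1+0+1+0+1+0+0+0+1+0+1+0+1+0+1+0+1+0+0+0+0+0+0+0+0+0+0 mod 2 = 1
  s[1] = (0110011001100110011001100110011)·(1101101111001010111110000100000) mod 2 = 0+1+0+0+0+0+1+0+0+1+0+0+0+0+1+0+0+1+1+0+0+0+0+0+0+1+0+0+0+0+0 mod 2 = 1
  s[2] = (0001111000011110000111100001111)·(1101101111001010111110000100000) mod 2 = 0+0+0+1+1+0+1+0+0+0+0+0+1+0+1+0+0+0+0+1+1+0+0+0+0+0+0+0+0+0+0 mod 2 = 1
  s[3] = (0000000111111110000000011111111)·(1101101111001010111110000100000) mod 2 = 0+0+0+0+0+0+0+1+1+1+0+0+1+0+1+0+0+0+0+0+0+0+0+0+0+1+0+0+0+0+0 mod 2 = 0
  s[4] = (0000000000000001111111111111111)·(1101101111001010111110000100000) mod 2 = 0+0+0+0+0+0+0+0+0+0+0+0+0+0+0+0+1+1+1+1+1+0+0+0+0+1+0+0+0+0+0 mod 2 = 0
Syndrome = 11100
Non-zero syndrome: error at position 7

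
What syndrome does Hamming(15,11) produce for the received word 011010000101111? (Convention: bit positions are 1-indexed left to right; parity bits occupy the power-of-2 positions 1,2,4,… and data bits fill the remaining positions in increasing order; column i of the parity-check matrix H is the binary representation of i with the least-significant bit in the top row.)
Syndrome s = H · r^T (mod 2), r = 011010000101111:
  s[0] = (101010101010101)·(011010000101111) mod 2 = 0+0+1+0+1+0+0+0+0+0+0+0+1+0+1 mod 2 = 0
  s[1] = (011001100110011)·(011010000101111) mod 2 = 0+1+1+0+0+0+0+0+0+1+0+0+0+1+1 mod 2 = 1
  s[2] = (000111100001111)·(011010000101111) mod 2 = 0+0+0+0+1+0+0+0+0+0+0+1+1+1+1 mod 2 = 1
  s[3] = (000000011111111)·(011010000101111) mod 2 = 0+0+0+0+0+0+0+0+0+1+0+1+1+1+1 mod 2 = 1
Syndrome = 0111
Non-zero syndrome: error at position 14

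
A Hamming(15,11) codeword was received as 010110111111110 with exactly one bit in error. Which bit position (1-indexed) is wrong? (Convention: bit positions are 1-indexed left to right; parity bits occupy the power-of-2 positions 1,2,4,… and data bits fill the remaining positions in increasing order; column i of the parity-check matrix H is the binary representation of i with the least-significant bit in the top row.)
Syndrome s = H · r^T (mod 2), r = 010110111111110:
  s[0] = (101010101010101)·(010110111111110) mod 2 = 0+0+0+0+1+0+1+0+1+0+1+0+1+0+0 mod 2 = 1
  s[1] = (011001100110011)·(010110111111110) mod 2 = 0+1+0+0+0+0+1+0+0+1+1+0+0+1+0 mod 2 = 1
  s[2] = (000111100001111)·(010110111111110) mod 2 = 0+0+0+1+1+0+1+0+0+0+0+1+1+1+0 mod 2 = 0
  s[3] = (000000011111111)·(010110111111110) mod 2 = 0+0+0+0+0+0+0+1+1+1+1+1+1+1+0 mod 2 = 1
Syndrome = 1101
Column i of H is the binary representation of i, so the syndrome is the binary index of the flipped bit.
Read s = 1101 with s[0] as LSB: 1·2^0 + 1·2^1 + 0·2^2 + 1·2^3 = 11.
Error is at bit position 11.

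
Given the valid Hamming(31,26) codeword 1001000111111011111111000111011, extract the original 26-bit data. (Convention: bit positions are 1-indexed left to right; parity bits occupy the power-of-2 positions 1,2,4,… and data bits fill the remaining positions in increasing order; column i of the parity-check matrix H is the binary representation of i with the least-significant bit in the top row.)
Parity bits occupy power-of-2 positions; data bits are at positions {3,5,6,7,9,10,11,12,13,14,15,17,18,19,20,21,22,23,24,25,26,27,28,29,30,31} (1-indexed).
Extract: c[3]=0 c[5]=0 c[6]=0 c[7]=0 c[9]=1 c[10]=1 c[11]=1 c[12]=1 c[13]=1 c[14]=0 c[15]=1 c[17]=1 c[18]=1 c[19]=1 c[20]=1 c[21]=1 c[22]=1 c[23]=0 c[24]=0 c[25]=0 c[26]=1 c[27]=1 c[28]=1 c[29]=0 c[30]=1 c[31]=1
Data = 00001111101111111000111011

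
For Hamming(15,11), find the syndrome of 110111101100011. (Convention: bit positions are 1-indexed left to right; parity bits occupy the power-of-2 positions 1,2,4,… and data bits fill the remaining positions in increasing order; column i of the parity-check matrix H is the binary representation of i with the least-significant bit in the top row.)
Syndrome s = H · r^T (mod 2), r = 110111101100011:
  s[0] = (101010101010101)·(110111101100011) mod 2 = 1+0+0+0+1+0+1+0+1+0+0+0+0+0+1 mod 2 = 1
  s[1] = (011001100110011)·(110111101100011) mod 2 = 0+1+0+0+0+1+1+0+0+1+0+0+0+1+1 mod 2 = 0
  s[2] = (000111100001111)·(110111101100011) mod 2 = 0+0+0+1+1+1+1+0+0+0+0+0+0+1+1 mod 2 = 0
  s[3] = (000000011111111)·(110111101100011) mod 2 = 0+0+0+0+0+0+0+0+1+1+0+0+0+1+1 mod 2 = 0
Syndrome = 1000
Non-zero syndrome: error at position 1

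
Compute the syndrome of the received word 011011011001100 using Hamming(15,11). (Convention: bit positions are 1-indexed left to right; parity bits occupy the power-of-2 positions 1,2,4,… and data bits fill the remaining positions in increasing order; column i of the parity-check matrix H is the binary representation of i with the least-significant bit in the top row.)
Syndrome s = H · r^T (mod 2), r = 011011011001100:
  s[0] = (101010101010101)·(011011011001100) mod 2 = 0+0+1+0+1+0+0+0+1+0+0+0+1+0+0 mod 2 = 0
  s[1] = (011001100110011)·(011011011001100) mod 2 = 0+1+1+0+0+1+0+0+0+0+0+0+0+0+0 mod 2 = 1
  s[2] = (000111100001111)·(011011011001100) mod 2 = 0+0+0+0+1+1+0+0+0+0+0+1+1+0+0 mod 2 = 0
  s[3] = (000000011111111)·(011011011001100) mod 2 = 0+0+0+0+0+0+0+1+1+0+0+1+1+0+0 mod 2 = 0
Syndrome = 0100
Non-zero syndrome: error at position 2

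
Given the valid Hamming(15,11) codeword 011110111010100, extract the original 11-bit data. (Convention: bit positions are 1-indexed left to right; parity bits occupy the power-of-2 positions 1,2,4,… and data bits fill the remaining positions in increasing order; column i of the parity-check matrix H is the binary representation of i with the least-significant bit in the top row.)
Parity bits occupy power-of-2 positions; data bits are at positions {3,5,6,7,9,10,11,12,13,14,15} (1-indexed).
Extract: c[3]=1 c[5]=1 c[6]=0 c[7]=1 c[9]=1 c[10]=0 c[11]=1 c[12]=0 c[13]=1 c[14]=0 c[15]=0
Data = 11011010100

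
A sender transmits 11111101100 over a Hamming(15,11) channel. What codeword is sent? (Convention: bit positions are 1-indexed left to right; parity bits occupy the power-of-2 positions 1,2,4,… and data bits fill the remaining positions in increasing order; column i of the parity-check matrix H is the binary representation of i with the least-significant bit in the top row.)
Codeword c = d · G (mod 2), d = 11111101100:
  c[0] = d·G[:,0] = (11111101100)·(11011010101) mod 2 = 1+1+0+1+1+0+0+0+1+0+0 mod 2 = 1
  c[1] = d·G[:,1] = (11111101100)·(10110110011) mod 2 = 1+0+1+1+0+1+0+0+0+0+0 mod 2 = 0
  c[2] = d·G[:,2] = (11111101100)·(10000000000) mod 2 = 1+0+0+0+0+0+0+0+0+0+0 mod 2 = 1
  c[3] = d·G[:,3] = (11111101100)·(01110001111) mod 2 = 0+1+1+1+0+0+0+1+1+0+0 mod 2 = 1
  c[4] = d·G[:,4] = (11111101100)·(01000000000) mod 2 = 0+1+0+0+0+0+0+0+0+0+0 mod 2 = 1
  c[5] = d·G[:,5] = (11111101100)·(00100000000) mod 2 = 0+0+1+0+0+0+0+0+0+0+0 mod 2 = 1
  c[6] = d·G[:,6] = (11111101100)·(00010000000) mod 2 = 0+0+0+1+0+0+0+0+0+0+0 mod 2 = 1
  c[7] = d·G[:,7] = (11111101100)·(00001111111) mod 2 = 0+0+0+0+1+1+0+1+1+0+0 mod 2 = 0
  c[8] = d·G[:,8] = (11111101100)·(00001000000) mod 2 = 0+0+0+0+1+0+0+0+0+0+0 mod 2 = 1
  c[9] = d·G[:,9] = (11111101100)·(00000100000) mod 2 = 0+0+0+0+0+1+0+0+0+0+0 mod 2 = 1
  c[10] = d·G[:,10] = (11111101100)·(00000010000) mod 2 = 0+0+0+0+0+0+0+0+0+0+0 mod 2 = 0
  c[11] = d·G[:,11] = (11111101100)·(00000001000) mod 2 = 0+0+0+0+0+0+0+1+0+0+0 mod 2 = 1
  c[12] = d·G[:,12] = (11111101100)·(00000000100) mod 2 = 0+0+0+0+0+0+0+0+1+0+0 mod 2 = 1
  c[13] = d·G[:,13] = (11111101100)·(00000000010) mod 2 = 0+0+0+0+0+0+0+0+0+0+0 mod 2 = 0
  c[14] = d·G[:,14] = (11111101100)·(00000000001) mod 2 = 0+0+0+0+0+0+0+0+0+0+0 mod 2 = 0
Codeword = 101111101101100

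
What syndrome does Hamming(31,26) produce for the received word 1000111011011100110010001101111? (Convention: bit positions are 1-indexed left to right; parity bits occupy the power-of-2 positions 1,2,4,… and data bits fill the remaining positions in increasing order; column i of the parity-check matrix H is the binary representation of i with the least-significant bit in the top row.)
Syndrome s = H · r^T (mod 2), r = 1000111011011100110010001101111:
  s[0] = (1010101010101010101010101010101)·(1000111011011100110010001101111) mod 2 = 1+0+0+0+1+0+1+0+1+0+0+0+1+0+0+0+1+0+0+0+1+0+0+0+1+0+0+0+1+0+1 mod 2 = 0
  s[1] = (0110011001100110011001100110011)·(1000111011011100110010001101111) mod 2 = 0+0+0+0+0+1+1+0+0+1+0+0+0+1+0+0+0+1+0+0+0+0+0+0+0+1+0+0+0+1+1 mod 2 = 0
  s[2] = (0001111000011110000111100001111)·(1000111011011100110010001101111) mod 2 = 0+0+0+0+1+1+1+0+0+0+0+1+1+1+0+0+0+0+0+0+1+0+0+0+0+0+0+1+1+1+1 mod 2 = 1
  s[3] = (0000000111111110000000011111111)·(1000111011011100110010001101111) mod 2 = 0+0+0+0+0+0+0+0+1+1+0+1+1+1+0+0+0+0+0+0+0+0+0+0+1+1+0+1+1+1+1 mod 2 = 1
  s[4] = (0000000000000001111111111111111)·(1000111011011100110010001101111) mod 2 = 0+0+0+0+0+0+0+0+0+0+0+0+0+0+0+0+1+1+0+0+1+0+0+0+1+1+0+1+1+1+1 mod 2 = 1
Syndrome = 00111
Non-zero syndrome: error at position 28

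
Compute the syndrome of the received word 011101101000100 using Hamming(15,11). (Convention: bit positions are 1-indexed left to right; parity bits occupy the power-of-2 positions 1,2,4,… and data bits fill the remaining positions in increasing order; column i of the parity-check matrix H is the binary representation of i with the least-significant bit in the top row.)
Syndrome s = H · r^T (mod 2), r = 011101101000100:
  s[0] = (101010101010101)·(011101101000100) mod 2 = 0+0+1+0+0+0+1+0+1+0+0+0+1+0+0 mod 2 = 0
  s[1] = (011001100110011)·(011101101000100) mod 2 = 0+1+1+0+0+1+1+0+0+0+0+0+0+0+0 mod 2 = 0
  s[2] = (000111100001111)·(011101101000100) mod 2 = 0+0+0+1+0+1+1+0+0+0+0+0+1+0+0 mod 2 = 0
  s[3] = (000000011111111)·(011101101000100) mod 2 = 0+0+0+0+0+0+0+0+1+0+0+0+1+0+0 mod 2 = 0
Syndrome = 0000
s = 0: no error detected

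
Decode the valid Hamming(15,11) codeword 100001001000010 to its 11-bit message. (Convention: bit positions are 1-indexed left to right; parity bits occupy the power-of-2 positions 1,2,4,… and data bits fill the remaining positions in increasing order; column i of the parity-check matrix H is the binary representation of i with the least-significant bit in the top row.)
Parity bits occupy power-of-2 positions; data bits are at positions {3,5,6,7,9,10,11,12,13,14,15} (1-indexed).
Extract: c[3]=0 c[5]=0 c[6]=1 c[7]=0 c[9]=1 c[10]=0 c[11]=0 c[12]=0 c[13]=0 c[14]=1 c[15]=0
Data = 00101000010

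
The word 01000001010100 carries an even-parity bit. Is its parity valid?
Sum of all bits: 0+1+0+0+0+0+0+1+0+1+0+1+0+0 = 4; 4 mod 2 = 0. Result is 0 → valid parity.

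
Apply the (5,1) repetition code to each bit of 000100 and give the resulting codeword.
Repeat each bit 5× and concatenate:
0→00000  0→00000  0→00000  1→11111  0→00000  0→00000
Codeword = 000000000000000111110000000000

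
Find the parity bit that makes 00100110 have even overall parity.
Sum of data bits: 0+0+1+0+0+1+1+0 = 3.
3 mod 2 = 1, so parity bit = 1.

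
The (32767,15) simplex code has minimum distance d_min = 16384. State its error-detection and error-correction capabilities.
Detection only: up to d_min − 1 = 16383 errors.
Correction: up to ⌊(d_min − 1)/2⌋ = ⌊16383/2⌋ = 8191 errors.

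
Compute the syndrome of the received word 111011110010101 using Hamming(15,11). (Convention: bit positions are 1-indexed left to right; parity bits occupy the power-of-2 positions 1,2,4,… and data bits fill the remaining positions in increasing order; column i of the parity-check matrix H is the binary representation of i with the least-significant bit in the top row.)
Syndrome s = H · r^T (mod 2), r = 111011110010101:
  s[0] = (101010101010101)·(111011110010101) mod 2 = 1+0+1+0+1+0+1+0+0+0+1+0+1+0+1 mod 2 = 1
  s[1] = (011001100110011)·(111011110010101) mod 2 = 0+1+1+0+0+1+1+0+0+0+1+0+0+0+1 mod 2 = 0
  s[2] = (000111100001111)·(111011110010101) mod 2 = 0+0+0+0+1+1+1+0+0+0+0+0+1+0+1 mod 2 = 1
  s[3] = (000000011111111)·(111011110010101) mod 2 = 0+0+0+0+0+0+0+1+0+0+1+0+1+0+1 mod 2 = 0
Syndrome = 1010
Non-zero syndrome: error at position 5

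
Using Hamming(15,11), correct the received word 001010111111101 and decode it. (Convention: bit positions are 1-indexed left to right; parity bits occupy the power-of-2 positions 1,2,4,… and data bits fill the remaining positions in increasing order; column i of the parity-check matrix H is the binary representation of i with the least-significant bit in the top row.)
Syndrome s = H · r^T (mod 2), r = 001010111111101:
  s[0] = (101010101010101)·(001010111111101) mod 2 = 0+0+1+0+1+0+1+0+1+0+1+0+1+0+1 mod 2 = 1
  s[1] = (011001100110011)·(001010111111101) mod 2 = 0+0+1+0+0+0+1+0+0+1+1+0+0+0+1 mod 2 = 1
  s[2] = (000111100001111)·(001010111111101) mod 2 = 0+0+0+0+1+0+1+0+0+0+0+1+1+0+1 mod 2 = 1
  s[3] = (000000011111111)·(001010111111101) mod 2 = 0+0+0+0+0+0+0+1+1+1+1+1+1+0+1 mod 2 = 1
Syndrome = 1111
Column 15 of H equals this syndrome → error at bit 15 (1-indexed).
Flip bit 15: 001010111111101 → 001010111111100
Extract data bits at positions {3,5,6,7,9,10,11,12,13,14,15}: 11011111100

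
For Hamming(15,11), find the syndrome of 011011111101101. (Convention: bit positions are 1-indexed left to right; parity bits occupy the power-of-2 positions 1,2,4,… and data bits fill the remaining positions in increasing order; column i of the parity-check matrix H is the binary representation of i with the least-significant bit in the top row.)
Syndrome s = H · r^T (mod 2), r = 011011111101101:
  s[0] = (101010101010101)·(011011111101101) mod 2 = 0+0+1+0+1+0+1+0+1+0+0+0+1+0+1 mod 2 = 0
  s[1] = (011001100110011)·(011011111101101) mod 2 = 0+1+1+0+0+1+1+0+0+1+0+0+0+0+1 mod 2 = 0
  s[2] = (000111100001111)·(011011111101101) mod 2 = 0+0+0+0+1+1+1+0+0+0+0+1+1+0+1 mod 2 = 0
  s[3] = (000000011111111)·(011011111101101) mod 2 = 0+0+0+0+0+0+0+1+1+1+0+1+1+0+1 mod 2 = 0
Syndrome = 0000
s = 0: no error detected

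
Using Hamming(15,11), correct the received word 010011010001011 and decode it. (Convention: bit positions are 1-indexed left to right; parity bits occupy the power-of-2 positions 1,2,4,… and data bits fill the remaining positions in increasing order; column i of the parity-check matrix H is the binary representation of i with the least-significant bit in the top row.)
Syndrome s = H · r^T (mod 2), r = 010011010001011:
  s[0] = (101010101010101)·(010011010001011) mod 2 = 0+0+0+0+1+0+0+0+0+0+0+0+0+0+1 mod 2 = 0
  s[1] = (011001100110011)·(010011010001011) mod 2 = 0+1+0+0+0+1+0+0+0+0+0+0+0+1+1 mod 2 = 0
  s[2] = (000111100001111)·(010011010001011) mod 2 = 0+0+0+0+1+1+0+0+0+0+0+1+0+1+1 mod 2 = 1
  s[3] = (000000011111111)·(010011010001011) mod 2 = 0+0+0+0+0+0+0+1+0+0+0+1+0+1+1 mod 2 = 0
Syndrome = 0010
Column 4 of H equals this syndrome → error at bit 4 (1-indexed).
Flip bit 4: 010011010001011 → 010111010001011
Extract data bits at positions {3,5,6,7,9,10,11,12,13,14,15}: 01100001011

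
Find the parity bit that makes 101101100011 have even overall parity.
Sum of data bits: 1+0+1+1+0+1+1+0+0+0+1+1 = 7.
7 mod 2 = 1, so parity bit = 1.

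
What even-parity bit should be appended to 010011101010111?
Sum of data bits: 0+1+0+0+1+1+1+0+1+0+1+0+1+1+1 = 9.
9 mod 2 = 1, so parity bit = 1.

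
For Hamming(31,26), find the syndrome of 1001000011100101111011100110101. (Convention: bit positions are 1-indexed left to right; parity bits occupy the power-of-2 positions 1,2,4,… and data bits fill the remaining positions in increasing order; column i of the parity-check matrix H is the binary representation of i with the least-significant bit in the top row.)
Syndrome s = H · r^T (mod 2), r = 1001000011100101111011100110101:
  s[0] = (1010101010101010101010101010101)·(1001000011100101111011100110101) mod 2 = 1+0+0+0+0+0+0+0+1+0+1+0+0+0+0+0+1+0+1+0+1+0+1+0+0+0+1+0+1+0+1 mod 2 = 0
  s[1] = (0110011001100110011001100110011)·(1001000011100101111011100110101) mod 2 = 0+0+0+0+0+0+0+0+0+1+1+0+0+1+0+0+0+1+1+0+0+1+1+0+0+1+1+0+0+0+1 mod 2 = 0
  s[2] = (0001111000011110000111100001111)·(1001000011100101111011100110101) mod 2 = 0+0+0+1+0+0+0+0+0+0+0+0+0+1+0+0+0+0+0+0+1+1+1+0+0+0+0+0+1+0+1 mod 2 = 1
  s[3] = (0000000111111110000000011111111)·(1001000011100101111011100110101) mod 2 = 0+0+0+0+0+0+0+0+1+1+1+0+0+1+0+0+0+0+0+0+0+0+0+0+0+1+1+0+1+0+1 mod 2 = 0
  s[4] = (0000000000000001111111111111111)·(1001000011100101111011100110101) mod 2 = 0+0+0+0+0+0+0+0+0+0+0+0+0+0+0+1+1+1+1+0+1+1+1+0+0+1+1+0+1+0+1 mod 2 = 1
Syndrome = 00101
Non-zero syndrome: error at position 20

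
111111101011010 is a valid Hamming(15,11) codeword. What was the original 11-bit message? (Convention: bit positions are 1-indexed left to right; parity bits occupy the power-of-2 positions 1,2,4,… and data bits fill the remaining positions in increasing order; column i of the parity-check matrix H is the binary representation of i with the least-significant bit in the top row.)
Parity bits occupy power-of-2 positions; data bits are at positions {3,5,6,7,9,10,11,12,13,14,15} (1-indexed).
Extract: c[3]=1 c[5]=1 c[6]=1 c[7]=1 c[9]=1 c[10]=0 c[11]=1 c[12]=1 c[13]=0 c[14]=1 c[15]=0
Data = 11111011010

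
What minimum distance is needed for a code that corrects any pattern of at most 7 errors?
Correcting t errors requires d_min ≥ 2t + 1 = 2·7 + 1 = 15.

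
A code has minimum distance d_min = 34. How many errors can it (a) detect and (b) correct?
(a) Detection requires d_min ≥ e+1, so e ≤ d_min − 1 = 33.
(b) Correction requires d_min ≥ 2t+1, so t ≤ ⌊(d_min − 1)/2⌋ = ⌊33/2⌋ = 16.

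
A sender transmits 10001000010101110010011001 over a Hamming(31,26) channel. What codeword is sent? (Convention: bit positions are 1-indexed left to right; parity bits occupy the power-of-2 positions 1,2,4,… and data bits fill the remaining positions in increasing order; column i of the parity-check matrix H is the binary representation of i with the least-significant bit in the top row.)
Codeword c = d · G (mod 2), d = 10001000010101110010011001:
  c[0] = d·G[:,0] = (10001000010101110010011001)·(11011010101101010101010101) mod 2 = 1+0+0+0+1+0+0+0+0+0+0+1+0+1+0+1+0+0+0+0+0+1+0+0+0+1 mod 2 = 1
  c[1] = d·G[:,1] = (10001000010101110010011001)·(10110110011011001100110011) mod 2 = 1+0+0+0+0+0+0+0+0+1+0+0+0+1+0+0+0+0+0+0+0+1+0+0+0+1 mod 2 = 1
  c[2] = d·G[:,2] = (10001000010101110010011001)·(10000000000000000000000000) mod 2 = 1+0+0+0+0+0+0+0+0+0+0+0+0+0+0+0+0+0+0+0+0+0+0+0+0+0 mod 2 = 1
  c[3] = d·G[:,3] = (10001000010101110010011001)·(01110001111000111100001111) mod 2 = 0+0+0+0+0+0+0+0+0+1+0+0+0+0+1+1+0+0+0+0+0+0+1+0+0+1 mod 2 = 1
  c[4] = d·G[:,4] = (10001000010101110010011001)·(01000000000000000000000000) mod 2 = 0+0+0+0+0+0+0+0+0+0+0+0+0+0+0+0+0+0+0+0+0+0+0+0+0+0 mod 2 = 0
  c[5] = d·G[:,5] = (10001000010101110010011001)·(00100000000000000000000000) mod 2 = 0+0+0+0+0+0+0+0+0+0+0+0+0+0+0+0+0+0+0+0+0+0+0+0+0+0 mod 2 = 0
  c[6] = d·G[:,6] = (10001000010101110010011001)·(00010000000000000000000000) mod 2 = 0+0+0+0+0+0+0+0+0+0+0+0+0+0+0+0+0+0+0+0+0+0+0+0+0+0 mod 2 = 0
  c[7] = d·G[:,7] = (10001000010101110010011001)·(00001111111000000011111111) mod 2 = 0+0+0+0+1+0+0+0+0+1+0+0+0+0+0+0+0+0+1+0+0+1+1+0+0+1 mod 2 = 0
  c[8] = d·G[:,8] = (10001000010101110010011001)·(00001000000000000000000000) mod 2 = 0+0+0+0+1+0+0+0+0+0+0+0+0+0+0+0+0+0+0+0+0+0+0+0+0+0 mod 2 = 1
  c[9] = d·G[:,9] = (10001000010101110010011001)·(00000100000000000000000000) mod 2 = 0+0+0+0+0+0+0+0+0+0+0+0+0+0+0+0+0+0+0+0+0+0+0+0+0+0 mod 2 = 0
  c[10] = d·G[:,10] = (10001000010101110010011001)·(00000010000000000000000000) mod 2 = 0+0+0+0+0+0+0+0+0+0+0+0+0+0+0+0+0+0+0+0+0+0+0+0+0+0 mod 2 = 0
  c[11] = d·G[:,11] = (10001000010101110010011001)·(00000001000000000000000000) mod 2 = 0+0+0+0+0+0+0+0+0+0+0+0+0+0+0+0+0+0+0+0+0+0+0+0+0+0 mod 2 = 0
  c[12] = d·G[:,12] = (10001000010101110010011001)·(00000000100000000000000000) mod 2 = 0+0+0+0+0+0+0+0+0+0+0+0+0+0+0+0+0+0+0+0+0+0+0+0+0+0 mod 2 = 0
  c[13] = d·G[:,13] = (10001000010101110010011001)·(00000000010000000000000000) mod 2 = 0+0+0+0+0+0+0+0+0+1+0+0+0+0+0+0+0+0+0+0+0+0+0+0+0+0 mod 2 = 1
  c[14] = d·G[:,14] = (10001000010101110010011001)·(00000000001000000000000000) mod 2 = 0+0+0+0+0+0+0+0+0+0+0+0+0+0+0+0+0+0+0+0+0+0+0+0+0+0 mod 2 = 0
  c[15] = d·G[:,15] = (10001000010101110010011001)·(00000000000111111111111111) mod 2 = 0+0+0+0+0+0+0+0+0+0+0+1+0+1+1+1+0+0+1+0+0+1+1+0+0+1 mod 2 = 0
  c[16] = d·G[:,16] = (10001000010101110010011001)·(00000000000100000000000000) mod 2 = 0+0+0+0+0+0+0+0+0+0+0+1+0+0+0+0+0+0+0+0+0+0+0+0+0+0 mod 2 = 1
  c[17] = d·G[:,17] = (10001000010101110010011001)·(00000000000010000000000000) mod 2 = 0+0+0+0+0+0+0+0+0+0+0+0+0+0+0+0+0+0+0+0+0+0+0+0+0+0 mod 2 = 0
  c[18] = d·G[:,18] = (10001000010101110010011001)·(00000000000001000000000000) mod 2 = 0+0+0+0+0+0+0+0+0+0+0+0+0+1+0+0+0+0+0+0+0+0+0+0+0+0 mod 2 = 1
  c[19] = d·G[:,19] = (10001000010101110010011001)·(00000000000000100000000000) mod 2 = 0+0+0+0+0+0+0+0+0+0+0+0+0+0+1+0+0+0+0+0+0+0+0+0+0+0 mod 2 = 1
  c[20] = d·G[:,20] = (10001000010101110010011001)·(00000000000000010000000000) mod 2 = 0+0+0+0+0+0+0+0+0+0+0+0+0+0+0+1+0+0+0+0+0+0+0+0+0+0 mod 2 = 1
  c[21] = d·G[:,21] = (10001000010101110010011001)·(00000000000000001000000000) mod 2 = 0+0+0+0+0+0+0+0+0+0+0+0+0+0+0+0+0+0+0+0+0+0+0+0+0+0 mod 2 = 0
  c[22] = d·G[:,22] = (10001000010101110010011001)·(00000000000000000100000000) mod 2 = 0+0+0+0+0+0+0+0+0+0+0+0+0+0+0+0+0+0+0+0+0+0+0+0+0+0 mod 2 = 0
  c[23] = d·G[:,23] = (10001000010101110010011001)·(00000000000000000010000000) mod 2 = 0+0+0+0+0+0+0+0+0+0+0+0+0+0+0+0+0+0+1+0+0+0+0+0+0+0 mod 2 = 1
  c[24] = d·G[:,24] = (10001000010101110010011001)·(00000000000000000001000000) mod 2 = 0+0+0+0+0+0+0+0+0+0+0+0+0+0+0+0+0+0+0+0+0+0+0+0+0+0 mod 2 = 0
  c[25] = d·G[:,25] = (10001000010101110010011001)·(00000000000000000000100000) mod 2 = 0+0+0+0+0+0+0+0+0+0+0+0+0+0+0+0+0+0+0+0+0+0+0+0+0+0 mod 2 = 0
  c[26] = d·G[:,26] = (10001000010101110010011001)·(00000000000000000000010000) mod 2 = 0+0+0+0+0+0+0+0+0+0+0+0+0+0+0+0+0+0+0+0+0+1+0+0+0+0 mod 2 = 1
  c[27] = d·G[:,27] = (10001000010101110010011001)·(00000000000000000000001000) mod 2 = 0+0+0+0+0+0+0+0+0+0+0+0+0+0+0+0+0+0+0+0+0+0+1+0+0+0 mod 2 = 1
  c[28] = d·G[:,28] = (10001000010101110010011001)·(00000000000000000000000100) mod 2 = 0+0+0+0+0+0+0+0+0+0+0+0+0+0+0+0+0+0+0+0+0+0+0+0+0+0 mod 2 = 0
  c[29] = d·G[:,29] = (10001000010101110010011001)·(00000000000000000000000010) mod 2 = 0+0+0+0+0+0+0+0+0+0+0+0+0+0+0+0+0+0+0+0+0+0+0+0+0+0 mod 2 = 0
  c[30] = d·G[:,30] = (10001000010101110010011001)·(00000000000000000000000001) mod 2 = 0+0+0+0+0+0+0+0+0+0+0+0+0+0+0+0+0+0+0+0+0+0+0+0+0+1 mod 2 = 1
Codeword = 1111000010000100101110010011001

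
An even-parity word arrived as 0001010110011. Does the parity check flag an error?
Sum of received bits: 0+0+0+1+0+1+0+1+1+0+0+1+1 = 6; 6 mod 2 = 0. Result is 0 → no error detected.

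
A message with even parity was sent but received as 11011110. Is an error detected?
Sum of received bits: 1+1+0+1+1+1+1+0 = 6; 6 mod 2 = 0. Result is 0 → no error detected.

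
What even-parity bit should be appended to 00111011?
Sum of data bits: 0+0+1+1+1+0+1+1 = 5.
5 mod 2 = 1, so parity bit = 1.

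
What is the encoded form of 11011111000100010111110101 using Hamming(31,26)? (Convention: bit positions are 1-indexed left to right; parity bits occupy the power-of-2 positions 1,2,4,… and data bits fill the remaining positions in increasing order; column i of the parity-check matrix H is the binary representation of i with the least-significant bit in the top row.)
Codeword c = d · G (mod 2), d = 11011111000100010111110101:
  c[0] = d·G[:,0] = (11011111000100010111110101)·(11011010101101010101010101) mod 2 = 1+1+0+1+1+0+1+0+0+0+0+1+0+0+0+1+0+1+0+1+0+1+0+1+0+1 mod 2 = 0
  c[1] = d·G[:,1] = (11011111000100010111110101)·(10110110011011001100110011) mod 2 = 1+0+0+1+0+1+1+0+0+0+0+0+0+0+0+0+0+1+0+0+1+1+0+0+0+1 mod 2 = 0
  c[2] = d·G[:,2] = (11011111000100010111110101)·(10000000000000000000000000) mod 2 = 1+0+0+0+0+0+0+0+0+0+0+0+0+0+0+0+0+0+0+0+0+0+0+0+0+0 mod 2 = 1
  c[3] = d·G[:,3] = (11011111000100010111110101)·(01110001111000111100001111) mod 2 = 0+1+0+1+0+0+0+1+0+0+0+0+0+0+0+1+0+1+0+0+0+0+0+1+0+1 mod 2 = 1
  c[4] = d·G[:,4] = (11011111000100010111110101)·(01000000000000000000000000) mod 2 = 0+1+0+0+0+0+0+0+0+0+0+0+0+0+0+0+0+0+0+0+0+0+0+0+0+0 mod 2 = 1
  c[5] = d·G[:,5] = (11011111000100010111110101)·(00100000000000000000000000) mod 2 = 0+0+0+0+0+0+0+0+0+0+0+0+0+0+0+0+0+0+0+0+0+0+0+0+0+0 mod 2 = 0
  c[6] = d·G[:,6] = (11011111000100010111110101)·(00010000000000000000000000) mod 2 = 0+0+0+1+0+0+0+0+0+0+0+0+0+0+0+0+0+0+0+0+0+0+0+0+0+0 mod 2 = 1
  c[7] = d·G[:,7] = (11011111000100010111110101)·(00001111111000000011111111) mod 2 = 0+0+0+0+1+1+1+1+0+0+0+0+0+0+0+0+0+0+1+1+1+1+0+1+0+1 mod 2 = 0
  c[8] = d·G[:,8] = (11011111000100010111110101)·(00001000000000000000000000) mod 2 = 0+0+0+0+1+0+0+0+0+0+0+0+0+0+0+0+0+0+0+0+0+0+0+0+0+0 mod 2 = 1
  c[9] = d·G[:,9] = (11011111000100010111110101)·(00000100000000000000000000) mod 2 = 0+0+0+0+0+1+0+0+0+0+0+0+0+0+0+0+0+0+0+0+0+0+0+0+0+0 mod 2 = 1
  c[10] = d·G[:,10] = (11011111000100010111110101)·(00000010000000000000000000) mod 2 = 0+0+0+0+0+0+1+0+0+0+0+0+0+0+0+0+0+0+0+0+0+0+0+0+0+0 mod 2 = 1
  c[11] = d·G[:,11] = (11011111000100010111110101)·(00000001000000000000000000) mod 2 = 0+0+0+0+0+0+0+1+0+0+0+0+0+0+0+0+0+0+0+0+0+0+0+0+0+0 mod 2 = 1
  c[12] = d·G[:,12] = (11011111000100010111110101)·(00000000100000000000000000) mod 2 = 0+0+0+0+0+0+0+0+0+0+0+0+0+0+0+0+0+0+0+0+0+0+0+0+0+0 mod 2 = 0
  c[13] = d·G[:,13] = (11011111000100010111110101)·(00000000010000000000000000) mod 2 = 0+0+0+0+0+0+0+0+0+0+0+0+0+0+0+0+0+0+0+0+0+0+0+0+0+0 mod 2 = 0
  c[14] = d·G[:,14] = (11011111000100010111110101)·(00000000001000000000000000) mod 2 = 0+0+0+0+0+0+0+0+0+0+0+0+0+0+0+0+0+0+0+0+0+0+0+0+0+0 mod 2 = 0
  c[15] = d·G[:,15] = (11011111000100010111110101)·(00000000000111111111111111) mod 2 = 0+0+0+0+0+0+0+0+0+0+0+1+0+0+0+1+0+1+1+1+1+1+0+1+0+1 mod 2 = 1
  c[16] = d·G[:,16] = (11011111000100010111110101)·(00000000000100000000000000) mod 2 = 0+0+0+0+0+0+0+0+0+0+0+1+0+0+0+0+0+0+0+0+0+0+0+0+0+0 mod 2 = 1
  c[17] = d·G[:,17] = (11011111000100010111110101)·(00000000000010000000000000) mod 2 = 0+0+0+0+0+0+0+0+0+0+0+0+0+0+0+0+0+0+0+0+0+0+0+0+0+0 mod 2 = 0
  c[18] = d·G[:,18] = (11011111000100010111110101)·(00000000000001000000000000) mod 2 = 0+0+0+0+0+0+0+0+0+0+0+0+0+0+0+0+0+0+0+0+0+0+0+0+0+0 mod 2 = 0
  c[19] = d·G[:,19] = (11011111000100010111110101)·(00000000000000100000000000) mod 2 = 0+0+0+0+0+0+0+0+0+0+0+0+0+0+0+0+0+0+0+0+0+0+0+0+0+0 mod 2 = 0
  c[20] = d·G[:,20] = (11011111000100010111110101)·(00000000000000010000000000) mod 2 = 0+0+0+0+0+0+0+0+0+0+0+0+0+0+0+1+0+0+0+0+0+0+0+0+0+0 mod 2 = 1
  c[21] = d·G[:,21] = (11011111000100010111110101)·(00000000000000001000000000) mod 2 = 0+0+0+0+0+0+0+0+0+0+0+0+0+0+0+0+0+0+0+0+0+0+0+0+0+0 mod 2 = 0
  c[22] = d·G[:,22] = (11011111000100010111110101)·(00000000000000000100000000) mod 2 = 0+0+0+0+0+0+0+0+0+0+0+0+0+0+0+0+0+1+0+0+0+0+0+0+0+0 mod 2 = 1
  c[23] = d·G[:,23] = (11011111000100010111110101)·(00000000000000000010000000) mod 2 = 0+0+0+0+0+0+0+0+0+0+0+0+0+0+0+0+0+0+1+0+0+0+0+0+0+0 mod 2 = 1
  c[24] = d·G[:,24] = (11011111000100010111110101)·(00000000000000000001000000) mod 2 = 0+0+0+0+0+0+0+0+0+0+0+0+0+0+0+0+0+0+0+1+0+0+0+0+0+0 mod 2 = 1
  c[25] = d·G[:,25] = (11011111000100010111110101)·(00000000000000000000100000) mod 2 = 0+0+0+0+0+0+0+0+0+0+0+0+0+0+0+0+0+0+0+0+1+0+0+0+0+0 mod 2 = 1
  c[26] = d·G[:,26] = (11011111000100010111110101)·(00000000000000000000010000) mod 2 = 0+0+0+0+0+0+0+0+0+0+0+0+0+0+0+0+0+0+0+0+0+1+0+0+0+0 mod 2 = 1
  c[27] = d·G[:,27] = (11011111000100010111110101)·(00000000000000000000001000) mod 2 = 0+0+0+0+0+0+0+0+0+0+0+0+0+0+0+0+0+0+0+0+0+0+0+0+0+0 mod 2 = 0
  c[28] = d·G[:,28] = (11011111000100010111110101)·(00000000000000000000000100) mod 2 = 0+0+0+0+0+0+0+0+0+0+0+0+0+0+0+0+0+0+0+0+0+0+0+1+0+0 mod 2 = 1
  c[29] = d·G[:,29] = (11011111000100010111110101)·(00000000000000000000000010) mod 2 = 0+0+0+0+0+0+0+0+0+0+0+0+0+0+0+0+0+0+0+0+0+0+0+0+0+0 mod 2 = 0
  c[30] = d·G[:,30] = (11011111000100010111110101)·(00000000000000000000000001) mod 2 = 0+0+0+0+0+0+0+0+0+0+0+0+0+0+0+0+0+0+0+0+0+0+0+0+0+1 mod 2 = 1
Codeword = 0011101011110001100010111110101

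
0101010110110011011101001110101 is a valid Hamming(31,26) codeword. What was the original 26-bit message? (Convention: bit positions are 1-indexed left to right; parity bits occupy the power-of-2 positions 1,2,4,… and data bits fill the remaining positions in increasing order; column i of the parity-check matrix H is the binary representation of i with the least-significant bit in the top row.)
Parity bits occupy power-of-2 positions; data bits are at positions {3,5,6,7,9,10,11,12,13,14,15,17,18,19,20,21,22,23,24,25,26,27,28,29,30,31} (1-indexed).
Extract: c[3]=0 c[5]=0 c[6]=1 c[7]=0 c[9]=1 c[10]=0 c[11]=1 c[12]=1 c[13]=0 c[14]=0 c[15]=1 c[17]=0 c[18]=1 c[19]=1 c[20]=1 c[21]=0 c[22]=1 c[23]=0 c[24]=0 c[25]=1 c[26]=1 c[27]=1 c[28]=0 c[29]=1 c[30]=0 c[31]=1
Data = 00101011001011101001110101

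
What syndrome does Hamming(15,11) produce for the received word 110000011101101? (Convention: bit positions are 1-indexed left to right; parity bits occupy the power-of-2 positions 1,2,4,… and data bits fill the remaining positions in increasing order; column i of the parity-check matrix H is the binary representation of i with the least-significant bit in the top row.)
Syndrome s = H · r^T (mod 2), r = 110000011101101:
  s[0] = (101010101010101)·(110000011101101) mod 2 = 1+0+0+0+0+0+0+0+1+0+0+0+1+0+1 mod 2 = 0
  s[1] = (011001100110011)·(110000011101101) mod 2 = 0+1+0+0+0+0+0+0+0+1+0+0+0+0+1 mod 2 = 1
  s[2] = (000111100001111)·(110000011101101) mod 2 = 0+0+0+0+0+0+0+0+0+0+0+1+1+0+1 mod 2 = 1
  s[3] = (000000011111111)·(110000011101101) mod 2 = 0+0+0+0+0+0+0+1+1+1+0+1+1+0+1 mod 2 = 0
Syndrome = 0110
Non-zero syndrome: error at position 6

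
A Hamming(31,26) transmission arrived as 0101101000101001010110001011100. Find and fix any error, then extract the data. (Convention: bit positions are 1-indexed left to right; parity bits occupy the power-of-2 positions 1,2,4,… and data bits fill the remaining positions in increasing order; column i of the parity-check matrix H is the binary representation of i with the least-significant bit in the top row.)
Syndrome s = H · r^T (mod 2), r = 0101101000101001010110001011100:
  s[0] = (1010101010101010101010101010101)·(0101101000101001010110001011100) mod 2 = 0+0+0+0+1+0+1+0+0+0+1+0+1+0+0+0+0+0+0+0+1+0+0+0+1+0+1+0+1+0+0 mod 2 = 0
  s[1] = (0110011001100110011001100110011)·(0101101000101001010110001011100) mod 2 = 0+1+0+0+0+0+1+0+0+0+1+0+0+0+0+0+0+1+0+0+0+0+0+0+0+0+1+0+0+0+0 mod 2 = 1
  s[2] = (0001111000011110000111100001111)·(0101101000101001010110001011100) mod 2 = 0+0+0+1+1+0+1+0+0+0+0+0+1+0+0+0+0+0+0+1+1+0+0+0+0+0+0+1+1+0+0 mod 2 = 0
  s[3] = (0000000111111110000000011111111)·(0101101000101001010110001011100) mod 2 = 0+0+0+0+0+0+0+0+0+0+1+0+1+0+0+0+0+0+0+0+0+0+0+0+1+0+1+1+1+0+0 mod 2 = 0
  s[4] = (0000000000000001111111111111111)·(0101101000101001010110001011100) mod 2 = 0+0+0+0+0+0+0+0+0+0+0+0+0+0+0+1+0+1+0+1+1+0+0+0+1+0+1+1+1+0+0 mod 2 = 0
Syndrome = 01000
Column 2 of H equals this syndrome → error at bit 2 (1-indexed).
Flip bit 2: 0101101000101001010110001011100 → 0001101000101001010110001011100
Extract data bits at positions {3,5,6,7,9,10,11,12,13,14,15,17,18,19,20,21,22,23,24,25,26,27,28,29,30,31}: 01010010100010110001011100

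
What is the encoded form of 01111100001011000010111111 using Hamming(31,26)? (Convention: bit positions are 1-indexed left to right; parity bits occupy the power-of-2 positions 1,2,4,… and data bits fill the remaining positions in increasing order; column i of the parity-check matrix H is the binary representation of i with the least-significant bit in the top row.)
Codeword c = d · G (mod 2), d = 01111100001011000010111111:
  c[0] = d·G[:,0] = (01111100001011000010111111)·(11011010101101010101010101) mod 2 = 0+1+0+1+1+0+0+0+0+0+1+0+0+1+0+0+0+0+0+0+0+1+0+1+0+1 mod 2 = 0
  c[1] = d·G[:,1] = (01111100001011000010111111)·(10110110011011001100110011) mod 2 = 0+0+1+1+0+1+0+0+0+0+1+0+1+1+0+0+0+0+0+0+1+1+0+0+1+1 mod 2 = 0
  c[2] = d·G[:,2] = (01111100001011000010111111)·(10000000000000000000000000) mod 2 = 0+0+0+0+0+0+0+0+0+0+0+0+0+0+0+0+0+0+0+0+0+0+0+0+0+0 mod 2 = 0
  c[3] = d·G[:,3] = (01111100001011000010111111)·(01110001111000111100001111) mod 2 = 0+1+1+1+0+0+0+0+0+0+1+0+0+0+0+0+0+0+0+0+0+0+1+1+1+1 mod 2 = 0
  c[4] = d·G[:,4] = (01111100001011000010111111)·(01000000000000000000000000) mod 2 = 0+1+0+0+0+0+0+0+0+0+0+0+0+0+0+0+0+0+0+0+0+0+0+0+0+0 mod 2 = 1
  c[5] = d·G[:,5] = (01111100001011000010111111)·(00100000000000000000000000) mod 2 = 0+0+1+0+0+0+0+0+0+0+0+0+0+0+0+0+0+0+0+0+0+0+0+0+0+0 mod 2 = 1
  c[6] = d·G[:,6] = (01111100001011000010111111)·(00010000000000000000000000) mod 2 = 0+0+0+1+0+0+0+0+0+0+0+0+0+0+0+0+0+0+0+0+0+0+0+0+0+0 mod 2 = 1
  c[7] = d·G[:,7] = (01111100001011000010111111)·(00001111111000000011111111) mod 2 = 0+0+0+0+1+1+0+0+0+0+1+0+0+0+0+0+0+0+1+0+1+1+1+1+1+1 mod 2 = 0
  c[8] = d·G[:,8] = (01111100001011000010111111)·(00001000000000000000000000) mod 2 = 0+0+0+0+1+0+0+0+0+0+0+0+0+0+0+0+0+0+0+0+0+0+0+0+0+0 mod 2 = 1
  c[9] = d·G[:,9] = (01111100001011000010111111)·(00000100000000000000000000) mod 2 = 0+0+0+0+0+1+0+0+0+0+0+0+0+0+0+0+0+0+0+0+0+0+0+0+0+0 mod 2 = 1
  c[10] = d·G[:,10] = (01111100001011000010111111)·(00000010000000000000000000) mod 2 = 0+0+0+0+0+0+0+0+0+0+0+0+0+0+0+0+0+0+0+0+0+0+0+0+0+0 mod 2 = 0
  c[11] = d·G[:,11] = (01111100001011000010111111)·(00000001000000000000000000) mod 2 = 0+0+0+0+0+0+0+0+0+0+0+0+0+0+0+0+0+0+0+0+0+0+0+0+0+0 mod 2 = 0
  c[12] = d·G[:,12] = (01111100001011000010111111)·(00000000100000000000000000) mod 2 = 0+0+0+0+0+0+0+0+0+0+0+0+0+0+0+0+0+0+0+0+0+0+0+0+0+0 mod 2 = 0
  c[13] = d·G[:,13] = (01111100001011000010111111)·(00000000010000000000000000) mod 2 = 0+0+0+0+0+0+0+0+0+0+0+0+0+0+0+0+0+0+0+0+0+0+0+0+0+0 mod 2 = 0
  c[14] = d·G[:,14] = (01111100001011000010111111)·(00000000001000000000000000) mod 2 = 0+0+0+0+0+0+0+0+0+0+1+0+0+0+0+0+0+0+0+0+0+0+0+0+0+0 mod 2 = 1
  c[15] = d·G[:,15] = (01111100001011000010111111)·(00000000000111111111111111) mod 2 = 0+0+0+0+0+0+0+0+0+0+0+0+1+1+0+0+0+0+1+0+1+1+1+1+1+1 mod 2 = 1
  c[16] = d·G[:,16] = (01111100001011000010111111)·(00000000000100000000000000) mod 2 = 0+0+0+0+0+0+0+0+0+0+0+0+0+0+0+0+0+0+0+0+0+0+0+0+0+0 mod 2 = 0
  c[17] = d·G[:,17] = (01111100001011000010111111)·(00000000000010000000000000) mod 2 = 0+0+0+0+0+0+0+0+0+0+0+0+1+0+0+0+0+0+0+0+0+0+0+0+0+0 mod 2 = 1
  c[18] = d·G[:,18] = (01111100001011000010111111)·(00000000000001000000000000) mod 2 = 0+0+0+0+0+0+0+0+0+0+0+0+0+1+0+0+0+0+0+0+0+0+0+0+0+0 mod 2 = 1
  c[19] = d·G[:,19] = (01111100001011000010111111)·(00000000000000100000000000) mod 2 = 0+0+0+0+0+0+0+0+0+0+0+0+0+0+0+0+0+0+0+0+0+0+0+0+0+0 mod 2 = 0
  c[20] = d·G[:,20] = (01111100001011000010111111)·(00000000000000010000000000) mod 2 = 0+0+0+0+0+0+0+0+0+0+0+0+0+0+0+0+0+0+0+0+0+0+0+0+0+0 mod 2 = 0
  c[21] = d·G[:,21] = (01111100001011000010111111)·(00000000000000001000000000) mod 2 = 0+0+0+0+0+0+0+0+0+0+0+0+0+0+0+0+0+0+0+0+0+0+0+0+0+0 mod 2 = 0
  c[22] = d·G[:,22] = (01111100001011000010111111)·(00000000000000000100000000) mod 2 = 0+0+0+0+0+0+0+0+0+0+0+0+0+0+0+0+0+0+0+0+0+0+0+0+0+0 mod 2 = 0
  c[23] = d·G[:,23] = (01111100001011000010111111)·(00000000000000000010000000) mod 2 = 0+0+0+0+0+0+0+0+0+0+0+0+0+0+0+0+0+0+1+0+0+0+0+0+0+0 mod 2 = 1
  c[24] = d·G[:,24] = (01111100001011000010111111)·(00000000000000000001000000) mod 2 = 0+0+0+0+0+0+0+0+0+0+0+0+0+0+0+0+0+0+0+0+0+0+0+0+0+0 mod 2 = 0
  c[25] = d·G[:,25] = (01111100001011000010111111)·(00000000000000000000100000) mod 2 = 0+0+0+0+0+0+0+0+0+0+0+0+0+0+0+0+0+0+0+0+1+0+0+0+0+0 mod 2 = 1
  c[26] = d·G[:,26] = (01111100001011000010111111)·(00000000000000000000010000) mod 2 = 0+0+0+0+0+0+0+0+0+0+0+0+0+0+0+0+0+0+0+0+0+1+0+0+0+0 mod 2 = 1
  c[27] = d·G[:,27] = (01111100001011000010111111)·(00000000000000000000001000) mod 2 = 0+0+0+0+0+0+0+0+0+0+0+0+0+0+0+0+0+0+0+0+0+0+1+0+0+0 mod 2 = 1
  c[28] = d·G[:,28] = (01111100001011000010111111)·(00000000000000000000000100) mod 2 = 0+0+0+0+0+0+0+0+0+0+0+0+0+0+0+0+0+0+0+0+0+0+0+1+0+0 mod 2 = 1
  c[29] = d·G[:,29] = (01111100001011000010111111)·(00000000000000000000000010) mod 2 = 0+0+0+0+0+0+0+0+0+0+0+0+0+0+0+0+0+0+0+0+0+0+0+0+1+0 mod 2 = 1
  c[30] = d·G[:,30] = (01111100001011000010111111)·(00000000000000000000000001) mod 2 = 0+0+0+0+0+0+0+0+0+0+0+0+0+0+0+0+0+0+0+0+0+0+0+0+0+1 mod 2 = 1
Codeword = 0000111011000011011000010111111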